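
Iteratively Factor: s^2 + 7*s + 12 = (s + 3)*(s + 4)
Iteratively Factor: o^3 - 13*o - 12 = (o + 3)*(o^2 - 3*o - 4) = (o - 4)*(o + 3)*(o + 1)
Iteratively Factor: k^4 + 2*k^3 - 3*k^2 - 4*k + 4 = (k + 2)*(k^3 - 3*k + 2) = (k - 1)*(k + 2)*(k^2 + k - 2) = (k - 1)^2*(k + 2)*(k + 2)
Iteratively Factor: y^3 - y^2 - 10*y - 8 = (y - 4)*(y^2 + 3*y + 2) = (y - 4)*(y + 1)*(y + 2)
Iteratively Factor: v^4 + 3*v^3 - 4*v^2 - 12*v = (v - 2)*(v^3 + 5*v^2 + 6*v) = v*(v - 2)*(v^2 + 5*v + 6) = v*(v - 2)*(v + 3)*(v + 2)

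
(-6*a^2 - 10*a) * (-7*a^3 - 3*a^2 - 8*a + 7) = 42*a^5 + 88*a^4 + 78*a^3 + 38*a^2 - 70*a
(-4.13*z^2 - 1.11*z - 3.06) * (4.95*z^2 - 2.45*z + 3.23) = -20.4435*z^4 + 4.624*z^3 - 25.7674*z^2 + 3.9117*z - 9.8838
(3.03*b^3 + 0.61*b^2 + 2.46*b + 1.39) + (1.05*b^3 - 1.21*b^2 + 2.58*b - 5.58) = 4.08*b^3 - 0.6*b^2 + 5.04*b - 4.19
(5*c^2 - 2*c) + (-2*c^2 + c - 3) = 3*c^2 - c - 3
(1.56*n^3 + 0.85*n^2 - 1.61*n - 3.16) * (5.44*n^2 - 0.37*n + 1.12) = 8.4864*n^5 + 4.0468*n^4 - 7.3257*n^3 - 15.6427*n^2 - 0.634*n - 3.5392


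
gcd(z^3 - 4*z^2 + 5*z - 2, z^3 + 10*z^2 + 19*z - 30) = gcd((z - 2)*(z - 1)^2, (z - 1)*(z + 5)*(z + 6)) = z - 1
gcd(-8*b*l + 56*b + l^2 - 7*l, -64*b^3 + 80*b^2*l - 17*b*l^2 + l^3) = 8*b - l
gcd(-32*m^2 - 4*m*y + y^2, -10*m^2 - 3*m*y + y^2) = 1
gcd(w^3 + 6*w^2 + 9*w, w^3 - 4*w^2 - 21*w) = w^2 + 3*w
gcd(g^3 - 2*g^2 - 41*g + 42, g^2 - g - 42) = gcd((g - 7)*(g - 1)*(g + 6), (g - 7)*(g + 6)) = g^2 - g - 42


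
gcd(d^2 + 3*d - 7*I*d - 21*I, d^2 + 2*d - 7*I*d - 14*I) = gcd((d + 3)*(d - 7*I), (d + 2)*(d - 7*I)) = d - 7*I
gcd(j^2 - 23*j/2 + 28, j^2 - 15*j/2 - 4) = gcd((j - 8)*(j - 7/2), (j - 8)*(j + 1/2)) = j - 8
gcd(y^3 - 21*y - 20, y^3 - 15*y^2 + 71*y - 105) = y - 5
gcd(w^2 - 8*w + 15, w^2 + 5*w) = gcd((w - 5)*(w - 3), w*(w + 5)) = 1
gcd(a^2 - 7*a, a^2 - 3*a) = a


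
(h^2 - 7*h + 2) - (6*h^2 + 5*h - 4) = -5*h^2 - 12*h + 6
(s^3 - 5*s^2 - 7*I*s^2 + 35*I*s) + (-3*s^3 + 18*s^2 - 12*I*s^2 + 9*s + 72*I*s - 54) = -2*s^3 + 13*s^2 - 19*I*s^2 + 9*s + 107*I*s - 54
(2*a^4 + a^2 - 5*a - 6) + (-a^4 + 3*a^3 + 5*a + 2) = a^4 + 3*a^3 + a^2 - 4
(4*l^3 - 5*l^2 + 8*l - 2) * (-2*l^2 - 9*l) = -8*l^5 - 26*l^4 + 29*l^3 - 68*l^2 + 18*l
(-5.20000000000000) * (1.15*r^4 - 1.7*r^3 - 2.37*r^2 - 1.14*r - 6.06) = -5.98*r^4 + 8.84*r^3 + 12.324*r^2 + 5.928*r + 31.512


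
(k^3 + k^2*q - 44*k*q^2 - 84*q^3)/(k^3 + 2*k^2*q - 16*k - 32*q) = (k^2 - k*q - 42*q^2)/(k^2 - 16)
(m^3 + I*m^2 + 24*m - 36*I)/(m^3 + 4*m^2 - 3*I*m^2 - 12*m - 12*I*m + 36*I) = (m^2 + 4*I*m + 12)/(m^2 + 4*m - 12)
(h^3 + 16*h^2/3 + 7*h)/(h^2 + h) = (h^2 + 16*h/3 + 7)/(h + 1)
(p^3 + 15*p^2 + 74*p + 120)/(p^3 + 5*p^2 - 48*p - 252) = (p^2 + 9*p + 20)/(p^2 - p - 42)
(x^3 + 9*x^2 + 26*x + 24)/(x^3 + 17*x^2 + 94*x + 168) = (x^2 + 5*x + 6)/(x^2 + 13*x + 42)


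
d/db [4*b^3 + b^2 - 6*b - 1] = 12*b^2 + 2*b - 6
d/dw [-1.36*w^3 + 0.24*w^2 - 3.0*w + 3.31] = -4.08*w^2 + 0.48*w - 3.0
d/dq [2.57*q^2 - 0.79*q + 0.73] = 5.14*q - 0.79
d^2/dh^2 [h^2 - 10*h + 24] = 2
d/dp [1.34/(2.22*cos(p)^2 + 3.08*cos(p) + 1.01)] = (5.9496*cos(p) + 4.1272)*sin(p)/(2.22*cos(p)^2 + 3.08*cos(p) + 1.01)^2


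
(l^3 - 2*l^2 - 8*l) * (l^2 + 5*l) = l^5 + 3*l^4 - 18*l^3 - 40*l^2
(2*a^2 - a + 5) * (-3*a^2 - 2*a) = -6*a^4 - a^3 - 13*a^2 - 10*a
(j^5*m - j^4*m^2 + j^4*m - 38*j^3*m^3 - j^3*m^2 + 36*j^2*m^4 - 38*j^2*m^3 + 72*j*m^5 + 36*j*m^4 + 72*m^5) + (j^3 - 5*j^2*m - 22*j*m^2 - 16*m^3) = j^5*m - j^4*m^2 + j^4*m - 38*j^3*m^3 - j^3*m^2 + j^3 + 36*j^2*m^4 - 38*j^2*m^3 - 5*j^2*m + 72*j*m^5 + 36*j*m^4 - 22*j*m^2 + 72*m^5 - 16*m^3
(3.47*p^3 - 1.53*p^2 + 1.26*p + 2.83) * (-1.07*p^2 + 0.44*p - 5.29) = -3.7129*p^5 + 3.1639*p^4 - 20.3777*p^3 + 5.62*p^2 - 5.4202*p - 14.9707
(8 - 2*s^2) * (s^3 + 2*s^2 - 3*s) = -2*s^5 - 4*s^4 + 14*s^3 + 16*s^2 - 24*s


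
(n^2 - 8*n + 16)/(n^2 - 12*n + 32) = (n - 4)/(n - 8)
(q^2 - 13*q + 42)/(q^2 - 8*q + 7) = (q - 6)/(q - 1)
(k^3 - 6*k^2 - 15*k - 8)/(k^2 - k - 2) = (k^2 - 7*k - 8)/(k - 2)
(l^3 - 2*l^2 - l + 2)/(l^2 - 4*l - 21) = (-l^3 + 2*l^2 + l - 2)/(-l^2 + 4*l + 21)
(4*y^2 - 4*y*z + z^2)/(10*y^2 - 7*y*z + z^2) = (2*y - z)/(5*y - z)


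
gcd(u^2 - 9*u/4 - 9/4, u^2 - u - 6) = u - 3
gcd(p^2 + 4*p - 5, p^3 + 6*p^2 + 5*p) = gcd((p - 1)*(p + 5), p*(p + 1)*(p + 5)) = p + 5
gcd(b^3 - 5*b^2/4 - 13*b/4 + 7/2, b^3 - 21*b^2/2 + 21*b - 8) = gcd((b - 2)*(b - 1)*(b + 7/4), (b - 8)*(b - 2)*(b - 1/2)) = b - 2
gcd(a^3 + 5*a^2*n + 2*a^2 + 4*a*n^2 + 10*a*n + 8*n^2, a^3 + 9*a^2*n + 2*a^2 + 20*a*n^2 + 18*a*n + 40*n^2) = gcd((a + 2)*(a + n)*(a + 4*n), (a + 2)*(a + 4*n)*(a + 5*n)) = a^2 + 4*a*n + 2*a + 8*n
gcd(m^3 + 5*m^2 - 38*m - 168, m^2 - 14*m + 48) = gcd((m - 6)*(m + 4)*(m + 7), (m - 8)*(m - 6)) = m - 6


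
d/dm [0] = 0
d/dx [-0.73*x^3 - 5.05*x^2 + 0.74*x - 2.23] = -2.19*x^2 - 10.1*x + 0.74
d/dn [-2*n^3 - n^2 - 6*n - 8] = -6*n^2 - 2*n - 6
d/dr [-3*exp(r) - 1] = -3*exp(r)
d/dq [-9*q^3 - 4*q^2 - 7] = q*(-27*q - 8)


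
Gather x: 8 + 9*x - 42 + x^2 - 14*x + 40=x^2 - 5*x + 6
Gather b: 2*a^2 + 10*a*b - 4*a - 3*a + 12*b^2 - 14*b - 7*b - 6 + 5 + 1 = 2*a^2 - 7*a + 12*b^2 + b*(10*a - 21)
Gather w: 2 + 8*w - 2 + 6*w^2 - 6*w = 6*w^2 + 2*w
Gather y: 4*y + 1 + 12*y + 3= 16*y + 4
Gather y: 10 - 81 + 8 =-63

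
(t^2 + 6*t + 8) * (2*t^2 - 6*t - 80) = 2*t^4 + 6*t^3 - 100*t^2 - 528*t - 640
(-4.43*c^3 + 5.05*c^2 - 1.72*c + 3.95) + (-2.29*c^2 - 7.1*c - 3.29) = -4.43*c^3 + 2.76*c^2 - 8.82*c + 0.66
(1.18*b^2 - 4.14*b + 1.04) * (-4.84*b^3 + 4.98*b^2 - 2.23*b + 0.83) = -5.7112*b^5 + 25.914*b^4 - 28.2822*b^3 + 15.3908*b^2 - 5.7554*b + 0.8632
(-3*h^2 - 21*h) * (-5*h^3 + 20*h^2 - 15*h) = 15*h^5 + 45*h^4 - 375*h^3 + 315*h^2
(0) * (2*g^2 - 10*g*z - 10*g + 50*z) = 0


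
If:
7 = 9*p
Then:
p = 7/9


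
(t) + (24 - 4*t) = 24 - 3*t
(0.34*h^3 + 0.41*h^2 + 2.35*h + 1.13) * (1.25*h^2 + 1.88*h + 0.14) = 0.425*h^5 + 1.1517*h^4 + 3.7559*h^3 + 5.8879*h^2 + 2.4534*h + 0.1582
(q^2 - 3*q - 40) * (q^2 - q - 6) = q^4 - 4*q^3 - 43*q^2 + 58*q + 240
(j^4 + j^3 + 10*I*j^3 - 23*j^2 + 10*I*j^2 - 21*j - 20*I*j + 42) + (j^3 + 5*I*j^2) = j^4 + 2*j^3 + 10*I*j^3 - 23*j^2 + 15*I*j^2 - 21*j - 20*I*j + 42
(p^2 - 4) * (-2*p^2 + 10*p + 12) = -2*p^4 + 10*p^3 + 20*p^2 - 40*p - 48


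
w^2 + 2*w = w*(w + 2)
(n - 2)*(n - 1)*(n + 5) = n^3 + 2*n^2 - 13*n + 10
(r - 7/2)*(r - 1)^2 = r^3 - 11*r^2/2 + 8*r - 7/2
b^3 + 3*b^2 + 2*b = b*(b + 1)*(b + 2)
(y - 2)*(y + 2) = y^2 - 4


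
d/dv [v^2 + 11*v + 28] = 2*v + 11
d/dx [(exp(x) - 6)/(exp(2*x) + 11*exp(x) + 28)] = (-(exp(x) - 6)*(2*exp(x) + 11) + exp(2*x) + 11*exp(x) + 28)*exp(x)/(exp(2*x) + 11*exp(x) + 28)^2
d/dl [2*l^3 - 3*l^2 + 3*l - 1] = 6*l^2 - 6*l + 3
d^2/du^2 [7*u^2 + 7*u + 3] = 14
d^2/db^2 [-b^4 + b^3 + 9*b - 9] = 6*b*(1 - 2*b)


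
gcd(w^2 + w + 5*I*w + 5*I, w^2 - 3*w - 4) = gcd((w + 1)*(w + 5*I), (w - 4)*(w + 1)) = w + 1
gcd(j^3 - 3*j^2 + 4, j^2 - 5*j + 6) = j - 2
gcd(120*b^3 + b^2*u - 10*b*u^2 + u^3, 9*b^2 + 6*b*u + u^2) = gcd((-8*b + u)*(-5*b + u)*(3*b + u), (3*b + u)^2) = 3*b + u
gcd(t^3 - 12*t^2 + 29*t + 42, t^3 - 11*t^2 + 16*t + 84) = t^2 - 13*t + 42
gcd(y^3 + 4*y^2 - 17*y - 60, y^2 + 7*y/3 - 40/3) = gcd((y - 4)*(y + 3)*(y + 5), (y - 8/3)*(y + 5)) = y + 5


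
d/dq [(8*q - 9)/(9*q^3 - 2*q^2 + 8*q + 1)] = (-144*q^3 + 259*q^2 - 36*q + 80)/(81*q^6 - 36*q^5 + 148*q^4 - 14*q^3 + 60*q^2 + 16*q + 1)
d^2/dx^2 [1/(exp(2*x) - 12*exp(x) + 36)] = 4*(exp(x) + 3)*exp(x)/(exp(4*x) - 24*exp(3*x) + 216*exp(2*x) - 864*exp(x) + 1296)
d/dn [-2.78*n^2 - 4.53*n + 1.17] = -5.56*n - 4.53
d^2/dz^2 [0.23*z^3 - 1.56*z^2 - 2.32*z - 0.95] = 1.38*z - 3.12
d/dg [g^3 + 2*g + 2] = 3*g^2 + 2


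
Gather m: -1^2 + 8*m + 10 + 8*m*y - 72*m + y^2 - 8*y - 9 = m*(8*y - 64) + y^2 - 8*y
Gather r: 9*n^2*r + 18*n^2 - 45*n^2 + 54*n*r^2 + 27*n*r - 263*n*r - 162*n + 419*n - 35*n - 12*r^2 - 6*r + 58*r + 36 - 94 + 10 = -27*n^2 + 222*n + r^2*(54*n - 12) + r*(9*n^2 - 236*n + 52) - 48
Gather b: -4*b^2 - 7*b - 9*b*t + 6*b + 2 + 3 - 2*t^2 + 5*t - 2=-4*b^2 + b*(-9*t - 1) - 2*t^2 + 5*t + 3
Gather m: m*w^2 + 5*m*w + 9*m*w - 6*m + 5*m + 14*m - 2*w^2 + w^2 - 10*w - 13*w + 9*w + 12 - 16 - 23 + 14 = m*(w^2 + 14*w + 13) - w^2 - 14*w - 13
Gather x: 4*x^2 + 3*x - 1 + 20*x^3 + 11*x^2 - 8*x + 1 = 20*x^3 + 15*x^2 - 5*x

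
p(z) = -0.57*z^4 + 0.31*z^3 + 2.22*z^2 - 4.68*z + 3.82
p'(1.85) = -7.72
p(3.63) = -68.06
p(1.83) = -1.80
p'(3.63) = -85.37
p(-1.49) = 11.89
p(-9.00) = -3740.00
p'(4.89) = -227.33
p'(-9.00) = 1692.81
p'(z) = -2.28*z^3 + 0.93*z^2 + 4.44*z - 4.68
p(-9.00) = -3740.00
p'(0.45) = -2.70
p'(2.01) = -10.51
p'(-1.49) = -1.69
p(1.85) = -1.95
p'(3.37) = -66.42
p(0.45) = 2.17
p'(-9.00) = 1692.81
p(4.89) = -255.65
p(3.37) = -48.39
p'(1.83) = -7.41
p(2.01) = -3.40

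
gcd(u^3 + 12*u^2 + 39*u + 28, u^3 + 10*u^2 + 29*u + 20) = u^2 + 5*u + 4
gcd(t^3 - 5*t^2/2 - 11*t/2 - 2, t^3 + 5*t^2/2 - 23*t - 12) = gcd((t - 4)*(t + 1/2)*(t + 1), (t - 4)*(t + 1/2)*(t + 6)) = t^2 - 7*t/2 - 2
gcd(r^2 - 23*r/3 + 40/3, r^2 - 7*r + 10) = r - 5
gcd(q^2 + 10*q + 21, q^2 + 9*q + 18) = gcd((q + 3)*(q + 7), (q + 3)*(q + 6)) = q + 3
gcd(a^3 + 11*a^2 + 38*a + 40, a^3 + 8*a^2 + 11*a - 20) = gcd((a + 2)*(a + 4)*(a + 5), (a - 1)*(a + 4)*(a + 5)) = a^2 + 9*a + 20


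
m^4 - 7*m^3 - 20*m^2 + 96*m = m*(m - 8)*(m - 3)*(m + 4)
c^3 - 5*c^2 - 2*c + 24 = (c - 4)*(c - 3)*(c + 2)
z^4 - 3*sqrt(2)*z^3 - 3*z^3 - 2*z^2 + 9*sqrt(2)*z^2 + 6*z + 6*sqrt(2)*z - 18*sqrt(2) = (z - 3)*(z - 3*sqrt(2))*(z - sqrt(2))*(z + sqrt(2))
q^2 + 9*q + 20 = (q + 4)*(q + 5)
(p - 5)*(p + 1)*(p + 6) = p^3 + 2*p^2 - 29*p - 30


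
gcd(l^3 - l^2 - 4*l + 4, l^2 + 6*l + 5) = 1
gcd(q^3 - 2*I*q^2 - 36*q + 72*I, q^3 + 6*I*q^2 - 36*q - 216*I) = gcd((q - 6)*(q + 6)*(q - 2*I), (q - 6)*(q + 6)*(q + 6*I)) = q^2 - 36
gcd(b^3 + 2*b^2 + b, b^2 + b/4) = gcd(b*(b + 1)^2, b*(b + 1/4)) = b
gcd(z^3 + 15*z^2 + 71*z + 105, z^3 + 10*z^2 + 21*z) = z^2 + 10*z + 21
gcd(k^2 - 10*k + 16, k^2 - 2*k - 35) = 1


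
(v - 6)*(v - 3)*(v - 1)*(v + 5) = v^4 - 5*v^3 - 23*v^2 + 117*v - 90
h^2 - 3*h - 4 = (h - 4)*(h + 1)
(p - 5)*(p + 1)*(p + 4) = p^3 - 21*p - 20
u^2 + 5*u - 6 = (u - 1)*(u + 6)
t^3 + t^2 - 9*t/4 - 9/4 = (t - 3/2)*(t + 1)*(t + 3/2)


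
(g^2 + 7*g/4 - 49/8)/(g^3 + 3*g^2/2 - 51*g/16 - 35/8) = 2*(2*g + 7)/(4*g^2 + 13*g + 10)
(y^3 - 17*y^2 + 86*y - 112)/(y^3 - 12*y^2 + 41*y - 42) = (y - 8)/(y - 3)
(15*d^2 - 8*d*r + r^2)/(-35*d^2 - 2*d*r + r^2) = (-15*d^2 + 8*d*r - r^2)/(35*d^2 + 2*d*r - r^2)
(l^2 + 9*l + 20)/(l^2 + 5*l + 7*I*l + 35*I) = (l + 4)/(l + 7*I)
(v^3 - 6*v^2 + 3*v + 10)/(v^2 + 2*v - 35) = (v^2 - v - 2)/(v + 7)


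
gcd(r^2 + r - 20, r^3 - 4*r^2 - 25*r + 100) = r^2 + r - 20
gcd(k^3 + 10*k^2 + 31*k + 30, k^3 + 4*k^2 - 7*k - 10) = k + 5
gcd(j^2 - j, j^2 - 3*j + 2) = j - 1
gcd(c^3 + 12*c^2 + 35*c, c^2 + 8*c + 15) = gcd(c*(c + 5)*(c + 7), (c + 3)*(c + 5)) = c + 5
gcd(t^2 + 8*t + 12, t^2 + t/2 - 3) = t + 2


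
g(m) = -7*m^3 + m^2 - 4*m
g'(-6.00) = -772.00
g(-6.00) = 1572.00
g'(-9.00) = -1723.00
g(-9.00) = 5220.00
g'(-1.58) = -59.58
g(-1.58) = 36.43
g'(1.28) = -35.85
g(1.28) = -18.16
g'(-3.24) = -230.93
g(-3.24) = 261.54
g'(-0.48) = -9.80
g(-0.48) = 2.92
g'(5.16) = -552.82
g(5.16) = -955.73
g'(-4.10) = -365.21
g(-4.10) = 515.66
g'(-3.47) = -263.80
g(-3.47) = 318.39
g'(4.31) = -385.48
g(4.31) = -559.10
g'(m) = -21*m^2 + 2*m - 4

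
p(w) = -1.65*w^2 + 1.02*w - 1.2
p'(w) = 1.02 - 3.3*w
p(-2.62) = -15.20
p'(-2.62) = 9.67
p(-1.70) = -7.70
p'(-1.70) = 6.63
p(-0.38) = -1.83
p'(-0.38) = 2.27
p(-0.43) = -1.94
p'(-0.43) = 2.44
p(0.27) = -1.04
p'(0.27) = 0.13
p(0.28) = -1.04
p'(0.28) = 0.10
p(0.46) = -1.08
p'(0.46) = -0.50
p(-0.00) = -1.20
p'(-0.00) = 1.02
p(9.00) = -125.67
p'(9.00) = -28.68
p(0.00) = -1.20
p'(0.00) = 1.02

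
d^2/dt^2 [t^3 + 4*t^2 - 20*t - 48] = 6*t + 8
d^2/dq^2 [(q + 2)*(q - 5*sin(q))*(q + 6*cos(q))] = 5*q^2*sin(q) - 6*q^2*cos(q) - 14*q*sin(q) + 60*q*sin(2*q) - 32*q*cos(q) + 6*q - 34*sin(q) + 120*sin(2*q) - 8*cos(q) - 60*cos(2*q) + 4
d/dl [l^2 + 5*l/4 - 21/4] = 2*l + 5/4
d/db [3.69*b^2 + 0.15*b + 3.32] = 7.38*b + 0.15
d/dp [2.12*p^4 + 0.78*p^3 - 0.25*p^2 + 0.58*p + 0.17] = 8.48*p^3 + 2.34*p^2 - 0.5*p + 0.58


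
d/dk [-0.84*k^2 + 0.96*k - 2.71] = 0.96 - 1.68*k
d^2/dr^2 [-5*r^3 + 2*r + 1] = -30*r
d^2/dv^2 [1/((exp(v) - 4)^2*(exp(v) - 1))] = (9*exp(3*v) - 27*exp(2*v) + 12*exp(v) + 24)*exp(v)/(exp(7*v) - 19*exp(6*v) + 147*exp(5*v) - 593*exp(4*v) + 1328*exp(3*v) - 1632*exp(2*v) + 1024*exp(v) - 256)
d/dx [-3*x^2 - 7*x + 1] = -6*x - 7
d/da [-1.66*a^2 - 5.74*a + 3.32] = -3.32*a - 5.74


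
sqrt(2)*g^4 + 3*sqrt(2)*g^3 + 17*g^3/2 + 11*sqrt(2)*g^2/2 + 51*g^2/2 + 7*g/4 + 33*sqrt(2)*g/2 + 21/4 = (g + 3)*(g + sqrt(2)/2)*(g + 7*sqrt(2)/2)*(sqrt(2)*g + 1/2)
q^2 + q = q*(q + 1)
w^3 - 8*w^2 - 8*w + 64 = (w - 8)*(w - 2*sqrt(2))*(w + 2*sqrt(2))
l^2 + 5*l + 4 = (l + 1)*(l + 4)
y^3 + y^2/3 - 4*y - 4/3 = (y - 2)*(y + 1/3)*(y + 2)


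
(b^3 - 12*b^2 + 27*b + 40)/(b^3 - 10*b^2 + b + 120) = (b + 1)/(b + 3)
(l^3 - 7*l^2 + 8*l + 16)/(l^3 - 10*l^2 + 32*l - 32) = (l + 1)/(l - 2)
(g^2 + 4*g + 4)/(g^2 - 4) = (g + 2)/(g - 2)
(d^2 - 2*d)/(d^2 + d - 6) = d/(d + 3)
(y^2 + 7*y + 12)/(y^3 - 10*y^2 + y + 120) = (y + 4)/(y^2 - 13*y + 40)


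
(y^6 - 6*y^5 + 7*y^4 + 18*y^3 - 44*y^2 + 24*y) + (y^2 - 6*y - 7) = y^6 - 6*y^5 + 7*y^4 + 18*y^3 - 43*y^2 + 18*y - 7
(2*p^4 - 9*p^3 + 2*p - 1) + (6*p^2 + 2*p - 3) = 2*p^4 - 9*p^3 + 6*p^2 + 4*p - 4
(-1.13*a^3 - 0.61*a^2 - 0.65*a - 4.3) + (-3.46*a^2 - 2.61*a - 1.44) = -1.13*a^3 - 4.07*a^2 - 3.26*a - 5.74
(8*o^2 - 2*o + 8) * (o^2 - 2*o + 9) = 8*o^4 - 18*o^3 + 84*o^2 - 34*o + 72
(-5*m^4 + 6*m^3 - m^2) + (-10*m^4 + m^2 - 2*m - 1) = -15*m^4 + 6*m^3 - 2*m - 1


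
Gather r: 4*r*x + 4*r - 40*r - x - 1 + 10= r*(4*x - 36) - x + 9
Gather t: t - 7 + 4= t - 3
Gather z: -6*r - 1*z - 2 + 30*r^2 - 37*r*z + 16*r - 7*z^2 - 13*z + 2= 30*r^2 + 10*r - 7*z^2 + z*(-37*r - 14)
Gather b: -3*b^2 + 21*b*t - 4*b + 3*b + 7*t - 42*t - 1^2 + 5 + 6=-3*b^2 + b*(21*t - 1) - 35*t + 10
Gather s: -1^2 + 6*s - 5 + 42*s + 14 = 48*s + 8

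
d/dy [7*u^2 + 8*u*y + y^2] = 8*u + 2*y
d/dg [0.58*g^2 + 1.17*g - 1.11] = 1.16*g + 1.17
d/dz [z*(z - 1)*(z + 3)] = 3*z^2 + 4*z - 3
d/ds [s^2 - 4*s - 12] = 2*s - 4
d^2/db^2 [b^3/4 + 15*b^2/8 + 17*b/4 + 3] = 3*b/2 + 15/4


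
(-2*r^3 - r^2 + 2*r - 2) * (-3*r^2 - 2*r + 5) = 6*r^5 + 7*r^4 - 14*r^3 - 3*r^2 + 14*r - 10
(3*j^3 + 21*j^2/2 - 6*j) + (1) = 3*j^3 + 21*j^2/2 - 6*j + 1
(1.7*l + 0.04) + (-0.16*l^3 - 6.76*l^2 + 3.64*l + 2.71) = -0.16*l^3 - 6.76*l^2 + 5.34*l + 2.75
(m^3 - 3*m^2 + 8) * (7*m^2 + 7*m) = 7*m^5 - 14*m^4 - 21*m^3 + 56*m^2 + 56*m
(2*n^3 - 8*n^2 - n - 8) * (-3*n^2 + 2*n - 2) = -6*n^5 + 28*n^4 - 17*n^3 + 38*n^2 - 14*n + 16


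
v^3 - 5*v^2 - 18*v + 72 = (v - 6)*(v - 3)*(v + 4)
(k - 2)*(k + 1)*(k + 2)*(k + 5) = k^4 + 6*k^3 + k^2 - 24*k - 20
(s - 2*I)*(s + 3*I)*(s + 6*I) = s^3 + 7*I*s^2 + 36*I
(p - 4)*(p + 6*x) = p^2 + 6*p*x - 4*p - 24*x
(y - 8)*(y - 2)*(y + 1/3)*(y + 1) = y^4 - 26*y^3/3 + 3*y^2 + 18*y + 16/3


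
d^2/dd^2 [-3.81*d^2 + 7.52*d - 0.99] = -7.62000000000000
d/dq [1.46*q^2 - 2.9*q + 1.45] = 2.92*q - 2.9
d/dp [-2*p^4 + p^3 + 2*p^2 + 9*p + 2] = -8*p^3 + 3*p^2 + 4*p + 9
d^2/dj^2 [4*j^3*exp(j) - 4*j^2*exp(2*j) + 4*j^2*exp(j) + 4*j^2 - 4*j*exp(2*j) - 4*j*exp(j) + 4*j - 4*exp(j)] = 4*j^3*exp(j) - 16*j^2*exp(2*j) + 28*j^2*exp(j) - 48*j*exp(2*j) + 36*j*exp(j) - 24*exp(2*j) - 4*exp(j) + 8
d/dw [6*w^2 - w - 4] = 12*w - 1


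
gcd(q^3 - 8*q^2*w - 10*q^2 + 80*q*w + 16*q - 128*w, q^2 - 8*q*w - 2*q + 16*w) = q^2 - 8*q*w - 2*q + 16*w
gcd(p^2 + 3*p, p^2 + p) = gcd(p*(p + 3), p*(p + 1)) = p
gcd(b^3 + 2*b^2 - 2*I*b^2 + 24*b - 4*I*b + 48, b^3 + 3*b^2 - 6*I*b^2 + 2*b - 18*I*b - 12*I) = b^2 + b*(2 - 6*I) - 12*I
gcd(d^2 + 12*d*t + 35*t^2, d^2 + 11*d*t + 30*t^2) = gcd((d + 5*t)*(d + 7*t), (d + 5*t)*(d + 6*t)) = d + 5*t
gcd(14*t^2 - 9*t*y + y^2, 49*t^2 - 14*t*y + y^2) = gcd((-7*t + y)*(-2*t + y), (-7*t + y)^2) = -7*t + y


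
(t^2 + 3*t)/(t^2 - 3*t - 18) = t/(t - 6)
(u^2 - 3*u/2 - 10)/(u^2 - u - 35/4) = 2*(u - 4)/(2*u - 7)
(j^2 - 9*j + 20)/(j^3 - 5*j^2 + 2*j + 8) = (j - 5)/(j^2 - j - 2)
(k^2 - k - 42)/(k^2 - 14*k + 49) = (k + 6)/(k - 7)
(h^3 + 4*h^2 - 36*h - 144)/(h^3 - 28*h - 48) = (h + 6)/(h + 2)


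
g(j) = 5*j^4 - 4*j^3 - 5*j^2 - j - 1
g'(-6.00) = -4693.00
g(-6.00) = 7169.00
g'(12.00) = 32711.00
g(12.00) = 96035.00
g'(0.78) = -6.61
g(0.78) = -4.87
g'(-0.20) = 0.36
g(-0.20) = -0.96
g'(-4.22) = -1675.53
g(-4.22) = 1800.48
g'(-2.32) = -292.13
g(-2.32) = 169.21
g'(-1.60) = -97.64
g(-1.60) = 36.95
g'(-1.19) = -39.80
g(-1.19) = 9.88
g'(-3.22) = -760.95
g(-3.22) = 621.44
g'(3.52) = 687.40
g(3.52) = 526.68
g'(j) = 20*j^3 - 12*j^2 - 10*j - 1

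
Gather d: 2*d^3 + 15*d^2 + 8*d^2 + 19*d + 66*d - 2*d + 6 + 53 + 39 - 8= 2*d^3 + 23*d^2 + 83*d + 90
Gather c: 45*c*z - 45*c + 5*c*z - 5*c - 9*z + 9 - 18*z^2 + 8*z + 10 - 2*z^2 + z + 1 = c*(50*z - 50) - 20*z^2 + 20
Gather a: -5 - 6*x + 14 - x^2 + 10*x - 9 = -x^2 + 4*x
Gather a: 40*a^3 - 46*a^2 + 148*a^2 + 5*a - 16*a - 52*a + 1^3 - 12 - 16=40*a^3 + 102*a^2 - 63*a - 27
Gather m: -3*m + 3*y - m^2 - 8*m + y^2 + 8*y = -m^2 - 11*m + y^2 + 11*y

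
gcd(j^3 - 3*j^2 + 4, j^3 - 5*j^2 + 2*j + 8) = j^2 - j - 2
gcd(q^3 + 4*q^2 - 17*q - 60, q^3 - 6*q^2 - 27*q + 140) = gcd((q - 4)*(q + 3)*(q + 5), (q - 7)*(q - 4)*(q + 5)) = q^2 + q - 20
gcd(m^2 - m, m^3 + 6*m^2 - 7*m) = m^2 - m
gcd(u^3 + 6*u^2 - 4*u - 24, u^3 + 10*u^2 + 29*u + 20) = 1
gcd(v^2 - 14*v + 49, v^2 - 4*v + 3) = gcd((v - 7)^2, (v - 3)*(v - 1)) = 1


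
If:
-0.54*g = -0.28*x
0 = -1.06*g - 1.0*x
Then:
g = 0.00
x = 0.00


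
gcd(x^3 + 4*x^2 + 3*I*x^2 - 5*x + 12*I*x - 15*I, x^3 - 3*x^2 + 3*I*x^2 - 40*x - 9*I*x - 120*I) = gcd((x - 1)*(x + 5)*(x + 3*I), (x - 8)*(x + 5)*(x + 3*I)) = x^2 + x*(5 + 3*I) + 15*I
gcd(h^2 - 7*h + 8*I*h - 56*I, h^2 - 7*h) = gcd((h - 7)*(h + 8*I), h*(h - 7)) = h - 7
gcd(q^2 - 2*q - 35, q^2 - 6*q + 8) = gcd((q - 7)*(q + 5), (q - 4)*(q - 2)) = 1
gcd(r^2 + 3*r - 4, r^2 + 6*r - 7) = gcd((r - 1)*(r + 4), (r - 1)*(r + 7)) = r - 1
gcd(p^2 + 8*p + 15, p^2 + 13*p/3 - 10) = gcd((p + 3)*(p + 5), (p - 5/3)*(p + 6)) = 1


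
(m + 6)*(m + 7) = m^2 + 13*m + 42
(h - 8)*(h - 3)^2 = h^3 - 14*h^2 + 57*h - 72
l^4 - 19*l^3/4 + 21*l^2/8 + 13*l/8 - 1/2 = (l - 4)*(l - 1)*(l - 1/4)*(l + 1/2)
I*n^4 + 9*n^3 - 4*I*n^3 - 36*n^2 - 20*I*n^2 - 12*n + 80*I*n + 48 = (n - 4)*(n - 6*I)*(n - 2*I)*(I*n + 1)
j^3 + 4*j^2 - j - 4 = (j - 1)*(j + 1)*(j + 4)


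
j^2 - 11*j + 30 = (j - 6)*(j - 5)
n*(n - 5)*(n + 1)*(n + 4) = n^4 - 21*n^2 - 20*n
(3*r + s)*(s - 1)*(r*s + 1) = 3*r^2*s^2 - 3*r^2*s + r*s^3 - r*s^2 + 3*r*s - 3*r + s^2 - s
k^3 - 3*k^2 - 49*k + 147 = (k - 7)*(k - 3)*(k + 7)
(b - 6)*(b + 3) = b^2 - 3*b - 18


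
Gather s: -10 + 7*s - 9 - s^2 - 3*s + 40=-s^2 + 4*s + 21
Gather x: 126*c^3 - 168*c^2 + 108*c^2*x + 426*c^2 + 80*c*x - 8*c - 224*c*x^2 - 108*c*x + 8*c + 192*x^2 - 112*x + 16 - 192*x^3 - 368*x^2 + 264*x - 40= 126*c^3 + 258*c^2 - 192*x^3 + x^2*(-224*c - 176) + x*(108*c^2 - 28*c + 152) - 24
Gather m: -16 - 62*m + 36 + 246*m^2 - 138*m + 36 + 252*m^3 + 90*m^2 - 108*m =252*m^3 + 336*m^2 - 308*m + 56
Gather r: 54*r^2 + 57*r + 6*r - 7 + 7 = 54*r^2 + 63*r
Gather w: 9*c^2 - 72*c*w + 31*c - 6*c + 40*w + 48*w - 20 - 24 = 9*c^2 + 25*c + w*(88 - 72*c) - 44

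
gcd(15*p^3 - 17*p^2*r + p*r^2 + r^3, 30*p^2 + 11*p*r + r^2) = 5*p + r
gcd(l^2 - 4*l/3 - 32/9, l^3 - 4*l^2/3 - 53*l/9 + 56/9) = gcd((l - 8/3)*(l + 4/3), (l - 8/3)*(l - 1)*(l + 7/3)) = l - 8/3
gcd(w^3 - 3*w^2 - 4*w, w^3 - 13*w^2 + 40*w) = w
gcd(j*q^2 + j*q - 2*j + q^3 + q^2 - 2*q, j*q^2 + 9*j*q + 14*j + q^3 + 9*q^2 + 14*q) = j*q + 2*j + q^2 + 2*q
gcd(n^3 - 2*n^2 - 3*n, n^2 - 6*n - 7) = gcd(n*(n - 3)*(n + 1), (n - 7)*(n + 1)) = n + 1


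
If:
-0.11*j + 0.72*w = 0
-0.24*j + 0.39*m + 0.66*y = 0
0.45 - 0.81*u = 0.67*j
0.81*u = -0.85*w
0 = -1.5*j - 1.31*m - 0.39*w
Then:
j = 0.83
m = -0.99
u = -0.13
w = 0.13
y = 0.89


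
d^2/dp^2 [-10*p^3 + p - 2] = -60*p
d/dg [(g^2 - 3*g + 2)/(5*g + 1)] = (5*g^2 + 2*g - 13)/(25*g^2 + 10*g + 1)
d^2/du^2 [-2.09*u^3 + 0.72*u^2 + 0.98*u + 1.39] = 1.44 - 12.54*u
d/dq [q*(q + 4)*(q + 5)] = 3*q^2 + 18*q + 20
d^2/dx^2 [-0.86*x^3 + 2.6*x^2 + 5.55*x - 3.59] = 5.2 - 5.16*x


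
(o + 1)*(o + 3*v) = o^2 + 3*o*v + o + 3*v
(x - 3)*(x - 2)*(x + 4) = x^3 - x^2 - 14*x + 24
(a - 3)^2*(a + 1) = a^3 - 5*a^2 + 3*a + 9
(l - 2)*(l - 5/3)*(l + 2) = l^3 - 5*l^2/3 - 4*l + 20/3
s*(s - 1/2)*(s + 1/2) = s^3 - s/4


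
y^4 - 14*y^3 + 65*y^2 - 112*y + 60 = (y - 6)*(y - 5)*(y - 2)*(y - 1)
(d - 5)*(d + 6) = d^2 + d - 30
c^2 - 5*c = c*(c - 5)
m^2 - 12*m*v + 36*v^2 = (m - 6*v)^2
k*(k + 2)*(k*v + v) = k^3*v + 3*k^2*v + 2*k*v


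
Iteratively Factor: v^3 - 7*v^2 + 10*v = (v - 5)*(v^2 - 2*v) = v*(v - 5)*(v - 2)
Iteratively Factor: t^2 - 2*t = (t)*(t - 2)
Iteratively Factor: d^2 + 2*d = (d)*(d + 2)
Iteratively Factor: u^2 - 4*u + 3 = (u - 3)*(u - 1)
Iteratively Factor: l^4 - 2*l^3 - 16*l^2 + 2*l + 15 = (l + 1)*(l^3 - 3*l^2 - 13*l + 15) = (l - 1)*(l + 1)*(l^2 - 2*l - 15) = (l - 5)*(l - 1)*(l + 1)*(l + 3)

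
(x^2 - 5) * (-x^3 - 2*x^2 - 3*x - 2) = -x^5 - 2*x^4 + 2*x^3 + 8*x^2 + 15*x + 10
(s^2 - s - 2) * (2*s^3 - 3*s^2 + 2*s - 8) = 2*s^5 - 5*s^4 + s^3 - 4*s^2 + 4*s + 16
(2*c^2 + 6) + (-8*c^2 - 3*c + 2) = -6*c^2 - 3*c + 8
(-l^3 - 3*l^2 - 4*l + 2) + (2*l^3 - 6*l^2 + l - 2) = l^3 - 9*l^2 - 3*l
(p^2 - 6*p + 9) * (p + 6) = p^3 - 27*p + 54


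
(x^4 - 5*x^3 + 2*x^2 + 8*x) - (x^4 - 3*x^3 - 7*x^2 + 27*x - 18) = -2*x^3 + 9*x^2 - 19*x + 18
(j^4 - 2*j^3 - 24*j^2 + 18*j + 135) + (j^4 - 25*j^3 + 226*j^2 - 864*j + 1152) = 2*j^4 - 27*j^3 + 202*j^2 - 846*j + 1287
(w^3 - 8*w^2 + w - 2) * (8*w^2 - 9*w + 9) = 8*w^5 - 73*w^4 + 89*w^3 - 97*w^2 + 27*w - 18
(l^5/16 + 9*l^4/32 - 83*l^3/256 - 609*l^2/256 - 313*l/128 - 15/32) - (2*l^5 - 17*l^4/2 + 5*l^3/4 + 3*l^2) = -31*l^5/16 + 281*l^4/32 - 403*l^3/256 - 1377*l^2/256 - 313*l/128 - 15/32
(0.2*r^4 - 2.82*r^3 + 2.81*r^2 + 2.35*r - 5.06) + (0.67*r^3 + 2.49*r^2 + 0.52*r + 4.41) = 0.2*r^4 - 2.15*r^3 + 5.3*r^2 + 2.87*r - 0.649999999999999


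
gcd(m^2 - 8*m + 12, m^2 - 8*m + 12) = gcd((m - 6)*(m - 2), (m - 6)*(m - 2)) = m^2 - 8*m + 12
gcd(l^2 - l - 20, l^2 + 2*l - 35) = l - 5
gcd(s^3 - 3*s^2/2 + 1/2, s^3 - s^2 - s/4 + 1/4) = s^2 - s/2 - 1/2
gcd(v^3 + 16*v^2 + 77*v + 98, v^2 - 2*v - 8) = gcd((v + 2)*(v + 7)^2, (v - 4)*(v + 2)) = v + 2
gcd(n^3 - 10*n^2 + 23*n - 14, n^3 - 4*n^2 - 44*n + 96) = n - 2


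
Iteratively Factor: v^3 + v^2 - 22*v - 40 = (v + 2)*(v^2 - v - 20) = (v + 2)*(v + 4)*(v - 5)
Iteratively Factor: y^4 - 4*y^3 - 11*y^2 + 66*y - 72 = (y - 3)*(y^3 - y^2 - 14*y + 24) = (y - 3)*(y - 2)*(y^2 + y - 12) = (y - 3)^2*(y - 2)*(y + 4)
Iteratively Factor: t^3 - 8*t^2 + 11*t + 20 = (t - 4)*(t^2 - 4*t - 5) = (t - 4)*(t + 1)*(t - 5)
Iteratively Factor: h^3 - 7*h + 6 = (h - 1)*(h^2 + h - 6) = (h - 1)*(h + 3)*(h - 2)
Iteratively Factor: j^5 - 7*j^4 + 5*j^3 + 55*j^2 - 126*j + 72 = (j - 1)*(j^4 - 6*j^3 - j^2 + 54*j - 72) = (j - 2)*(j - 1)*(j^3 - 4*j^2 - 9*j + 36) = (j - 3)*(j - 2)*(j - 1)*(j^2 - j - 12) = (j - 3)*(j - 2)*(j - 1)*(j + 3)*(j - 4)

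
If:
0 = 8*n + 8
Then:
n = -1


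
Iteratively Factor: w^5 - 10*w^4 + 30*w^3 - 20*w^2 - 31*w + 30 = (w - 3)*(w^4 - 7*w^3 + 9*w^2 + 7*w - 10) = (w - 3)*(w - 2)*(w^3 - 5*w^2 - w + 5) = (w - 5)*(w - 3)*(w - 2)*(w^2 - 1) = (w - 5)*(w - 3)*(w - 2)*(w - 1)*(w + 1)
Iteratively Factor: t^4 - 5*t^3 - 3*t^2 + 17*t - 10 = (t - 5)*(t^3 - 3*t + 2) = (t - 5)*(t - 1)*(t^2 + t - 2) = (t - 5)*(t - 1)^2*(t + 2)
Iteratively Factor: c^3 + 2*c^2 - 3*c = (c)*(c^2 + 2*c - 3) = c*(c + 3)*(c - 1)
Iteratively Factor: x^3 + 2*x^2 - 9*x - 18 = (x + 3)*(x^2 - x - 6) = (x - 3)*(x + 3)*(x + 2)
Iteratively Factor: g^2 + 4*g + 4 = (g + 2)*(g + 2)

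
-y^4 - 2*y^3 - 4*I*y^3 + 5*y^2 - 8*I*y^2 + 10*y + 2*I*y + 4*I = (y + 2)*(y + 2*I)*(-I*y + 1)^2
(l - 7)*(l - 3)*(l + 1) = l^3 - 9*l^2 + 11*l + 21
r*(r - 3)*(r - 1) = r^3 - 4*r^2 + 3*r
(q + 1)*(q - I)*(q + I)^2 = q^4 + q^3 + I*q^3 + q^2 + I*q^2 + q + I*q + I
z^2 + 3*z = z*(z + 3)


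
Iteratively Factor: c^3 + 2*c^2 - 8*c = (c)*(c^2 + 2*c - 8) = c*(c - 2)*(c + 4)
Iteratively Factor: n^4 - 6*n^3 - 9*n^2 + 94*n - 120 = (n - 3)*(n^3 - 3*n^2 - 18*n + 40) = (n - 5)*(n - 3)*(n^2 + 2*n - 8) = (n - 5)*(n - 3)*(n + 4)*(n - 2)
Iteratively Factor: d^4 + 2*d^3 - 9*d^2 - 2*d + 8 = (d - 1)*(d^3 + 3*d^2 - 6*d - 8) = (d - 2)*(d - 1)*(d^2 + 5*d + 4) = (d - 2)*(d - 1)*(d + 4)*(d + 1)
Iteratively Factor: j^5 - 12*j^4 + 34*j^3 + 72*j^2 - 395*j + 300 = (j + 3)*(j^4 - 15*j^3 + 79*j^2 - 165*j + 100) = (j - 4)*(j + 3)*(j^3 - 11*j^2 + 35*j - 25) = (j - 4)*(j - 1)*(j + 3)*(j^2 - 10*j + 25) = (j - 5)*(j - 4)*(j - 1)*(j + 3)*(j - 5)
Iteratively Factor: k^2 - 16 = (k + 4)*(k - 4)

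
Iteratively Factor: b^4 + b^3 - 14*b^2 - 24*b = (b)*(b^3 + b^2 - 14*b - 24) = b*(b + 2)*(b^2 - b - 12) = b*(b - 4)*(b + 2)*(b + 3)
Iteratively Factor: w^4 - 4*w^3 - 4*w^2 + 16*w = (w - 2)*(w^3 - 2*w^2 - 8*w) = (w - 2)*(w + 2)*(w^2 - 4*w) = (w - 4)*(w - 2)*(w + 2)*(w)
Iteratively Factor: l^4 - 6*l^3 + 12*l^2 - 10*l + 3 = (l - 1)*(l^3 - 5*l^2 + 7*l - 3) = (l - 3)*(l - 1)*(l^2 - 2*l + 1) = (l - 3)*(l - 1)^2*(l - 1)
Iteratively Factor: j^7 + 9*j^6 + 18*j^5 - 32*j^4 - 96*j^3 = (j)*(j^6 + 9*j^5 + 18*j^4 - 32*j^3 - 96*j^2) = j*(j - 2)*(j^5 + 11*j^4 + 40*j^3 + 48*j^2) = j^2*(j - 2)*(j^4 + 11*j^3 + 40*j^2 + 48*j) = j^2*(j - 2)*(j + 4)*(j^3 + 7*j^2 + 12*j) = j^2*(j - 2)*(j + 3)*(j + 4)*(j^2 + 4*j) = j^3*(j - 2)*(j + 3)*(j + 4)*(j + 4)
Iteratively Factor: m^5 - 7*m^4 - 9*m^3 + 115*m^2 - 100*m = (m - 1)*(m^4 - 6*m^3 - 15*m^2 + 100*m) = (m - 1)*(m + 4)*(m^3 - 10*m^2 + 25*m) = (m - 5)*(m - 1)*(m + 4)*(m^2 - 5*m) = m*(m - 5)*(m - 1)*(m + 4)*(m - 5)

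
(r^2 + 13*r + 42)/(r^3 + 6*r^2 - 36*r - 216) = (r + 7)/(r^2 - 36)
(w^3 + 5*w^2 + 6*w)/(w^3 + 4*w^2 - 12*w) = (w^2 + 5*w + 6)/(w^2 + 4*w - 12)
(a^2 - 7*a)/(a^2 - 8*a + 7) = a/(a - 1)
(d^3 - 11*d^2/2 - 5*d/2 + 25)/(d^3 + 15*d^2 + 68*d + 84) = (2*d^2 - 15*d + 25)/(2*(d^2 + 13*d + 42))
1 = 1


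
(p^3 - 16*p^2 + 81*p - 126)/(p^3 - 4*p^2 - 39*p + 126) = (p - 6)/(p + 6)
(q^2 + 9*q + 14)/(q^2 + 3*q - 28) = (q + 2)/(q - 4)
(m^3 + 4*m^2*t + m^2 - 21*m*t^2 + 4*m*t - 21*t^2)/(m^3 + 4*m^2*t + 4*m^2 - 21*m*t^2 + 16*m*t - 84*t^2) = (m + 1)/(m + 4)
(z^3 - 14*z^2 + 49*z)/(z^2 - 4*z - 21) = z*(z - 7)/(z + 3)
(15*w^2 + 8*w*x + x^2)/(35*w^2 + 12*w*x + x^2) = (3*w + x)/(7*w + x)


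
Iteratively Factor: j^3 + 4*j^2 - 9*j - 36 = (j + 4)*(j^2 - 9) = (j - 3)*(j + 4)*(j + 3)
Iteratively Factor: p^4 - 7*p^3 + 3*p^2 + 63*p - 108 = (p - 3)*(p^3 - 4*p^2 - 9*p + 36) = (p - 3)*(p + 3)*(p^2 - 7*p + 12) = (p - 4)*(p - 3)*(p + 3)*(p - 3)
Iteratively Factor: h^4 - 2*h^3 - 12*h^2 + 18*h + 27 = (h + 1)*(h^3 - 3*h^2 - 9*h + 27) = (h + 1)*(h + 3)*(h^2 - 6*h + 9) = (h - 3)*(h + 1)*(h + 3)*(h - 3)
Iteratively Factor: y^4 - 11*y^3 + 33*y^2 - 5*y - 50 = (y - 2)*(y^3 - 9*y^2 + 15*y + 25) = (y - 2)*(y + 1)*(y^2 - 10*y + 25) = (y - 5)*(y - 2)*(y + 1)*(y - 5)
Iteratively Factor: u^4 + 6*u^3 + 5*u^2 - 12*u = (u)*(u^3 + 6*u^2 + 5*u - 12) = u*(u + 3)*(u^2 + 3*u - 4) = u*(u + 3)*(u + 4)*(u - 1)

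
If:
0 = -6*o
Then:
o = 0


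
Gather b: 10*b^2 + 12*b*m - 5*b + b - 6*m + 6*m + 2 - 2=10*b^2 + b*(12*m - 4)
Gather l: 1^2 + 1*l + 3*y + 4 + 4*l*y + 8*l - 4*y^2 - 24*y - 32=l*(4*y + 9) - 4*y^2 - 21*y - 27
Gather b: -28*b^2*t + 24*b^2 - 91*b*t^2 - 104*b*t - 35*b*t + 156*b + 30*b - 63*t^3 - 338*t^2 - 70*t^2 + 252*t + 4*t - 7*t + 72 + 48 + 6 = b^2*(24 - 28*t) + b*(-91*t^2 - 139*t + 186) - 63*t^3 - 408*t^2 + 249*t + 126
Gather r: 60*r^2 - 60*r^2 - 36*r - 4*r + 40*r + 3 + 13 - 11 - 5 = 0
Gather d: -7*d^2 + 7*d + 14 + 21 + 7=-7*d^2 + 7*d + 42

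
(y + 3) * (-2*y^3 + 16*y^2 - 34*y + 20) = -2*y^4 + 10*y^3 + 14*y^2 - 82*y + 60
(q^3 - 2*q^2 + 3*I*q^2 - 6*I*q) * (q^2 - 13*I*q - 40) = q^5 - 2*q^4 - 10*I*q^4 - q^3 + 20*I*q^3 + 2*q^2 - 120*I*q^2 + 240*I*q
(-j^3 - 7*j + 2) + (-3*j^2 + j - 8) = -j^3 - 3*j^2 - 6*j - 6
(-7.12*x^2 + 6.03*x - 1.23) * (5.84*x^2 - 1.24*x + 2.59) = -41.5808*x^4 + 44.044*x^3 - 33.1012*x^2 + 17.1429*x - 3.1857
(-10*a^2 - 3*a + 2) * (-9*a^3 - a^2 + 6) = 90*a^5 + 37*a^4 - 15*a^3 - 62*a^2 - 18*a + 12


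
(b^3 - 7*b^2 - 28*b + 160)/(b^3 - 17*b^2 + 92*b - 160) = (b + 5)/(b - 5)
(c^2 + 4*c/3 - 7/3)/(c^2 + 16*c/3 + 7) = (c - 1)/(c + 3)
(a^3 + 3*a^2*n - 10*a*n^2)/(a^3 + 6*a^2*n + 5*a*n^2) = (a - 2*n)/(a + n)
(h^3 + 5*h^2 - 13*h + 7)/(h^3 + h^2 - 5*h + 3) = (h + 7)/(h + 3)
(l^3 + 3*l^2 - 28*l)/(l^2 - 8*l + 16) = l*(l + 7)/(l - 4)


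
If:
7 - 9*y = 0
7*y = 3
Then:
No Solution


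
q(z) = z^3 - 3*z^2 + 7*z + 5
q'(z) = 3*z^2 - 6*z + 7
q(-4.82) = -210.42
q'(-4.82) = 105.62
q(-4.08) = -141.42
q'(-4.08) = 81.42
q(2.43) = 18.64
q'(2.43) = 10.13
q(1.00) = 10.00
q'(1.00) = 4.00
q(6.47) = 195.55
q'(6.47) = 93.76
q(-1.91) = -26.28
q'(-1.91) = 29.40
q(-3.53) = -101.08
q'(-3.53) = 65.56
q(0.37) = 7.23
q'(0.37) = 5.19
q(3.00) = 26.00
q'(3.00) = 16.00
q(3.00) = 26.00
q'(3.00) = 16.00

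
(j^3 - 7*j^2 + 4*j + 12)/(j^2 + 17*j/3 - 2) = 3*(j^3 - 7*j^2 + 4*j + 12)/(3*j^2 + 17*j - 6)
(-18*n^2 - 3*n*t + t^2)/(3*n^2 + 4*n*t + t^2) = (-6*n + t)/(n + t)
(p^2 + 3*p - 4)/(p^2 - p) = (p + 4)/p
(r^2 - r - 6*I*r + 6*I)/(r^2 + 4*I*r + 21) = (r^2 - r - 6*I*r + 6*I)/(r^2 + 4*I*r + 21)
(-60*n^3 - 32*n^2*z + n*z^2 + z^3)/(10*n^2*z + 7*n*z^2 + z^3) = (-6*n + z)/z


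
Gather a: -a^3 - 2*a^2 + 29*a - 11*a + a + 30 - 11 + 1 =-a^3 - 2*a^2 + 19*a + 20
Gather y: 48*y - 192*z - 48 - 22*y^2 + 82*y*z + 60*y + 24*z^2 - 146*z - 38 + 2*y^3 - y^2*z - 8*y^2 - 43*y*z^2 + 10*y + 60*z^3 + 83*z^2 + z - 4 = 2*y^3 + y^2*(-z - 30) + y*(-43*z^2 + 82*z + 118) + 60*z^3 + 107*z^2 - 337*z - 90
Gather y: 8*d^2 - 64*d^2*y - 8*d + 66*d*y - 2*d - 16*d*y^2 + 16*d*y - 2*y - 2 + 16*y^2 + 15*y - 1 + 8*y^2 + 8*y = 8*d^2 - 10*d + y^2*(24 - 16*d) + y*(-64*d^2 + 82*d + 21) - 3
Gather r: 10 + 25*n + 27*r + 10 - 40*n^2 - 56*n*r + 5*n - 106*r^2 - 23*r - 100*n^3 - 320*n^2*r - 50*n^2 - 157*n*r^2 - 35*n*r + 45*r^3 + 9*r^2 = -100*n^3 - 90*n^2 + 30*n + 45*r^3 + r^2*(-157*n - 97) + r*(-320*n^2 - 91*n + 4) + 20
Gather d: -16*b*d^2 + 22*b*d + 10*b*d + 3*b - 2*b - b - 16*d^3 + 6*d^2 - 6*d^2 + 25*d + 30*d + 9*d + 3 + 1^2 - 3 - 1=-16*b*d^2 - 16*d^3 + d*(32*b + 64)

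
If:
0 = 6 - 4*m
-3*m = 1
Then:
No Solution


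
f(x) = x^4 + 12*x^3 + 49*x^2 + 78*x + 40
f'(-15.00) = -6792.00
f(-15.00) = 20020.00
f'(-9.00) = -804.00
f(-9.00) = 1120.00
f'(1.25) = 264.56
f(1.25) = 239.94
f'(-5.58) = -42.89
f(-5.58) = 15.03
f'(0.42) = 125.81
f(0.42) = 82.32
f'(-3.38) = 3.58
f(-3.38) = 3.30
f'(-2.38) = -5.25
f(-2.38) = 2.23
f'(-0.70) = 25.67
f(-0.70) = 5.53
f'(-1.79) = -5.01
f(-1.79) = -1.18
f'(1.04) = 223.36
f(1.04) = 188.79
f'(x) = 4*x^3 + 36*x^2 + 98*x + 78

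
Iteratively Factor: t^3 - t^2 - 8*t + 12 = (t - 2)*(t^2 + t - 6) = (t - 2)^2*(t + 3)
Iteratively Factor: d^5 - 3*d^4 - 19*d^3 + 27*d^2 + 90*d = (d)*(d^4 - 3*d^3 - 19*d^2 + 27*d + 90) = d*(d - 3)*(d^3 - 19*d - 30) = d*(d - 5)*(d - 3)*(d^2 + 5*d + 6) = d*(d - 5)*(d - 3)*(d + 2)*(d + 3)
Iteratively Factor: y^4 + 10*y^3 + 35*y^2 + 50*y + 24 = (y + 2)*(y^3 + 8*y^2 + 19*y + 12) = (y + 2)*(y + 3)*(y^2 + 5*y + 4) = (y + 1)*(y + 2)*(y + 3)*(y + 4)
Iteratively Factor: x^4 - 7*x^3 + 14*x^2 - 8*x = (x)*(x^3 - 7*x^2 + 14*x - 8) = x*(x - 1)*(x^2 - 6*x + 8) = x*(x - 2)*(x - 1)*(x - 4)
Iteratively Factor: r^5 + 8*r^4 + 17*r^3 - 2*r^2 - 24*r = (r - 1)*(r^4 + 9*r^3 + 26*r^2 + 24*r) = (r - 1)*(r + 4)*(r^3 + 5*r^2 + 6*r) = (r - 1)*(r + 2)*(r + 4)*(r^2 + 3*r) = r*(r - 1)*(r + 2)*(r + 4)*(r + 3)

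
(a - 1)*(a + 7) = a^2 + 6*a - 7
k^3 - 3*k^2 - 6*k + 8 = (k - 4)*(k - 1)*(k + 2)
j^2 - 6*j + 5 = (j - 5)*(j - 1)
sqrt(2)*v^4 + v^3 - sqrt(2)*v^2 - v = v*(v - 1)*(v + 1)*(sqrt(2)*v + 1)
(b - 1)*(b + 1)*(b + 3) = b^3 + 3*b^2 - b - 3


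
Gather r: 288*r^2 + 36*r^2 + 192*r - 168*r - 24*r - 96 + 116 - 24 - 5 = 324*r^2 - 9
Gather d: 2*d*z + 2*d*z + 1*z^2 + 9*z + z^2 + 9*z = 4*d*z + 2*z^2 + 18*z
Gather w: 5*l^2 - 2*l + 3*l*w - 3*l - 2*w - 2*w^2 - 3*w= 5*l^2 - 5*l - 2*w^2 + w*(3*l - 5)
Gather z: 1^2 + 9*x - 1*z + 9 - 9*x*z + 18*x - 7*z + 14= 27*x + z*(-9*x - 8) + 24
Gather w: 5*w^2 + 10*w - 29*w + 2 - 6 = 5*w^2 - 19*w - 4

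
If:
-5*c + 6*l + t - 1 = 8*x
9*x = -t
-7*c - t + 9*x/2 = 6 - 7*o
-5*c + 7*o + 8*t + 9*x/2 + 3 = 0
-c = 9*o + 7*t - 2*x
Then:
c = 1629/9034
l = 34927/54204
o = 7359/9034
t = -4698/4517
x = 522/4517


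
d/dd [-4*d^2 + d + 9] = 1 - 8*d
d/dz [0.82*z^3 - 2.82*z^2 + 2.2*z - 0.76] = 2.46*z^2 - 5.64*z + 2.2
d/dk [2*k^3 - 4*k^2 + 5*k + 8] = 6*k^2 - 8*k + 5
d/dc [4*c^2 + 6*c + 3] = 8*c + 6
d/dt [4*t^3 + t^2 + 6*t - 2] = 12*t^2 + 2*t + 6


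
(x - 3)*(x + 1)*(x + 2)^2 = x^4 + 2*x^3 - 7*x^2 - 20*x - 12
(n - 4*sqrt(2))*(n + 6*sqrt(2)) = n^2 + 2*sqrt(2)*n - 48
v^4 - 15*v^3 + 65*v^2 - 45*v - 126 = (v - 7)*(v - 6)*(v - 3)*(v + 1)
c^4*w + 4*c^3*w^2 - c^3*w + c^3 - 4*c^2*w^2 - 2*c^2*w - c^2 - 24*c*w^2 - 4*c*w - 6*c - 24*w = (c - 3)*(c + 2)*(c + 4*w)*(c*w + 1)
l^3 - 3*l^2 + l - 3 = (l - 3)*(l - I)*(l + I)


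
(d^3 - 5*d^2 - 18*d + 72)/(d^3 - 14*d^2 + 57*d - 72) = (d^2 - 2*d - 24)/(d^2 - 11*d + 24)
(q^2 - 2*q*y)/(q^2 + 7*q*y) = (q - 2*y)/(q + 7*y)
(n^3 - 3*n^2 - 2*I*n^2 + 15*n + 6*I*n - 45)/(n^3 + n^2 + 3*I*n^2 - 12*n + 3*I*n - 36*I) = (n - 5*I)/(n + 4)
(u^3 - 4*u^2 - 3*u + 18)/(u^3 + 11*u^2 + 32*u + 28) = (u^2 - 6*u + 9)/(u^2 + 9*u + 14)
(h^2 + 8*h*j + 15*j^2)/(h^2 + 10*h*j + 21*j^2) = (h + 5*j)/(h + 7*j)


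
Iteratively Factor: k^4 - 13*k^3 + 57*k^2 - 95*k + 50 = (k - 5)*(k^3 - 8*k^2 + 17*k - 10) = (k - 5)*(k - 1)*(k^2 - 7*k + 10) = (k - 5)^2*(k - 1)*(k - 2)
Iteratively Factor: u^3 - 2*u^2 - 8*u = (u + 2)*(u^2 - 4*u) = u*(u + 2)*(u - 4)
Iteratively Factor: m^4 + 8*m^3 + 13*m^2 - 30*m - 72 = (m + 4)*(m^3 + 4*m^2 - 3*m - 18) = (m + 3)*(m + 4)*(m^2 + m - 6) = (m - 2)*(m + 3)*(m + 4)*(m + 3)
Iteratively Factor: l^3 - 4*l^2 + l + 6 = (l - 3)*(l^2 - l - 2) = (l - 3)*(l + 1)*(l - 2)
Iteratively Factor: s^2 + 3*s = (s + 3)*(s)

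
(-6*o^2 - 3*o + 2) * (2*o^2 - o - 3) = -12*o^4 + 25*o^2 + 7*o - 6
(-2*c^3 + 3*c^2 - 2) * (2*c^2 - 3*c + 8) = -4*c^5 + 12*c^4 - 25*c^3 + 20*c^2 + 6*c - 16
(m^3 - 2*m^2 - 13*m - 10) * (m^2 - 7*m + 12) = m^5 - 9*m^4 + 13*m^3 + 57*m^2 - 86*m - 120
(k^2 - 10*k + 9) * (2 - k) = -k^3 + 12*k^2 - 29*k + 18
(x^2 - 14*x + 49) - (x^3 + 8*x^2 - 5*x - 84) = -x^3 - 7*x^2 - 9*x + 133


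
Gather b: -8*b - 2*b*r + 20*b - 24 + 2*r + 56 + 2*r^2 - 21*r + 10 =b*(12 - 2*r) + 2*r^2 - 19*r + 42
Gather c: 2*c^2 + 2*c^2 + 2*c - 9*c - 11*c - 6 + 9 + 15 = 4*c^2 - 18*c + 18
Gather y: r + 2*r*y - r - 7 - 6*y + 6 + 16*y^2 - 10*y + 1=16*y^2 + y*(2*r - 16)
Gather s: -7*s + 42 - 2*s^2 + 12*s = -2*s^2 + 5*s + 42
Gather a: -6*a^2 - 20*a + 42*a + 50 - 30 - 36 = -6*a^2 + 22*a - 16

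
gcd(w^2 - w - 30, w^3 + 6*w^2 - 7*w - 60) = w + 5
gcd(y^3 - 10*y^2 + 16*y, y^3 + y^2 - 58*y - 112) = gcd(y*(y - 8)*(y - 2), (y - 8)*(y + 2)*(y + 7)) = y - 8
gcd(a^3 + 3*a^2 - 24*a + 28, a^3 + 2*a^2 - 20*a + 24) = a^2 - 4*a + 4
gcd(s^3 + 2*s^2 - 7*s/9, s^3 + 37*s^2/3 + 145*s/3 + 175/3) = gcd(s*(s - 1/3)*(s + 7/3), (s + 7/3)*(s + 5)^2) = s + 7/3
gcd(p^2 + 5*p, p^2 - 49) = 1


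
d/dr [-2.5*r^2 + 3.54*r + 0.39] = 3.54 - 5.0*r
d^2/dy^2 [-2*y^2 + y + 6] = -4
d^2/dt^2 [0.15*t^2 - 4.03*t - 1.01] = 0.300000000000000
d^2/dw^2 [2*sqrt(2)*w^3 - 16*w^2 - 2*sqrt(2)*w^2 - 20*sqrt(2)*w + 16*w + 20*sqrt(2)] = 12*sqrt(2)*w - 32 - 4*sqrt(2)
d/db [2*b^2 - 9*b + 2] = 4*b - 9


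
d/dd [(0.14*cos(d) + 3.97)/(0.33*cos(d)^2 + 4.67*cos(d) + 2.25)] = (0.0462*cos(d)^2 + 2.6202*cos(d) + 18.2249)*sin(d)/(0.1089*cos(d)^4 + 3.0822*cos(d)^3 + 23.2939*cos(d)^2 + 21.015*cos(d) + 5.0625)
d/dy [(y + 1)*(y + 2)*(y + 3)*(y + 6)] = 4*y^3 + 36*y^2 + 94*y + 72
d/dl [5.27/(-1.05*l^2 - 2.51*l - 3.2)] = (11.067*l + 13.2277)/(1.05*l^2 + 2.51*l + 3.2)^2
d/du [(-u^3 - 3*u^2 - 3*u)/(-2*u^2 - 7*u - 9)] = (2*u^4 + 14*u^3 + 42*u^2 + 54*u + 27)/(4*u^4 + 28*u^3 + 85*u^2 + 126*u + 81)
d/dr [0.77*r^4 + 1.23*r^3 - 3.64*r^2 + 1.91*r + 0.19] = 3.08*r^3 + 3.69*r^2 - 7.28*r + 1.91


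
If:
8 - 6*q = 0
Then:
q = 4/3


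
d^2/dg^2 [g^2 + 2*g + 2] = 2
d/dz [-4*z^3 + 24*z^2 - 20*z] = -12*z^2 + 48*z - 20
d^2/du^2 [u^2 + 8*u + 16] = 2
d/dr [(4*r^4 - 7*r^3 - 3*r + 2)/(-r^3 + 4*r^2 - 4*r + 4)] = 2*(-2*r^6 + 16*r^5 - 38*r^4 + 57*r^3 - 33*r^2 - 8*r - 2)/(r^6 - 8*r^5 + 24*r^4 - 40*r^3 + 48*r^2 - 32*r + 16)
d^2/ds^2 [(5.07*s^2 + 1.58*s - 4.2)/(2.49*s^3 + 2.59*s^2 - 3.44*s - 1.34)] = (62.869014*s^6 + 58.7769479999999*s^5 + 9.2179799999999*s^4 - 57.9394160000002*s^3 + 215.646588*s^2 + 173.340888*s - 124.914232)/(15.438249*s^9 + 48.174777*s^8 - 13.875525*s^7 - 140.659847*s^6 - 32.681364*s^5 + 133.847934*s^4 + 44.338732*s^3 - 33.61926*s^2 - 18.530592*s - 2.406104)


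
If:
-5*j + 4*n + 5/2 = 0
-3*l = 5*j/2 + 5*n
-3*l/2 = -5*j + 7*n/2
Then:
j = -1/8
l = 45/32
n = -25/32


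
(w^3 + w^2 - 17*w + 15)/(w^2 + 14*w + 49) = (w^3 + w^2 - 17*w + 15)/(w^2 + 14*w + 49)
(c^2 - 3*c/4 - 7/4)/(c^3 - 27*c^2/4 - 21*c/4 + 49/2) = (c + 1)/(c^2 - 5*c - 14)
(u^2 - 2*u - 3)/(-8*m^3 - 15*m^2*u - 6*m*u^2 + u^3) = (-u^2 + 2*u + 3)/(8*m^3 + 15*m^2*u + 6*m*u^2 - u^3)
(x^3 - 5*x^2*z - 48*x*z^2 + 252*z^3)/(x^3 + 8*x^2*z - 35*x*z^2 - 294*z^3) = (x - 6*z)/(x + 7*z)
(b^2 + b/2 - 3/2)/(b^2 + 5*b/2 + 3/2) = (b - 1)/(b + 1)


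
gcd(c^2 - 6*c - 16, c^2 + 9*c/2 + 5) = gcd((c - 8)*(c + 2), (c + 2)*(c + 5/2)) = c + 2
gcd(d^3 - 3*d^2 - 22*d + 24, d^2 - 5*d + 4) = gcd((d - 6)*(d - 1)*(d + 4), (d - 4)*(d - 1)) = d - 1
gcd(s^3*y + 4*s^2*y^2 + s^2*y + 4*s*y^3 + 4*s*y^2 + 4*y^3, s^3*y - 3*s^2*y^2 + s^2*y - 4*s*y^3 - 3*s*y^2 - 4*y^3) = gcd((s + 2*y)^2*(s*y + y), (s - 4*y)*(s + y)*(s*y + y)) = s*y + y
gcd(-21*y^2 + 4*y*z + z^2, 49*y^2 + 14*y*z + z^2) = 7*y + z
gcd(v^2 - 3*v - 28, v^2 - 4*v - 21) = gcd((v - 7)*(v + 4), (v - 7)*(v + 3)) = v - 7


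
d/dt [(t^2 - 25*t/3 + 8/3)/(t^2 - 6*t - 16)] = 7/(3*(t^2 + 4*t + 4))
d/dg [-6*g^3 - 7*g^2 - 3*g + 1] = -18*g^2 - 14*g - 3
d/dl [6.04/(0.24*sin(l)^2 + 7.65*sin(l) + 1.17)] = -(2.8992*sin(l) + 46.206)*cos(l)/(0.24*sin(l)^2 + 7.65*sin(l) + 1.17)^2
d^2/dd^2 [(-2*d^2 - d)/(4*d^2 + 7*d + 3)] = 2*(40*d^3 + 72*d^2 + 36*d + 3)/(64*d^6 + 336*d^5 + 732*d^4 + 847*d^3 + 549*d^2 + 189*d + 27)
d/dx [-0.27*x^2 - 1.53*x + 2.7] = -0.54*x - 1.53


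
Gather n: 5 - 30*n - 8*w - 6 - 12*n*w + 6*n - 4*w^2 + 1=n*(-12*w - 24) - 4*w^2 - 8*w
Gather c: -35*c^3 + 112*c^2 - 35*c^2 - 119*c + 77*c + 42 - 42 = -35*c^3 + 77*c^2 - 42*c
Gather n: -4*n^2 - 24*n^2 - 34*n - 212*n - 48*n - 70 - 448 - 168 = -28*n^2 - 294*n - 686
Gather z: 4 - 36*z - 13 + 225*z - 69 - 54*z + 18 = 135*z - 60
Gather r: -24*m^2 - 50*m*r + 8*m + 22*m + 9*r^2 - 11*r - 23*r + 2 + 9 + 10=-24*m^2 + 30*m + 9*r^2 + r*(-50*m - 34) + 21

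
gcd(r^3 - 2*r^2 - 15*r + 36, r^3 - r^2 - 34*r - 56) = r + 4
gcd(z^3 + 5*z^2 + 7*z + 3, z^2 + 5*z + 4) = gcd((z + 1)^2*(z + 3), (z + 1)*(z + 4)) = z + 1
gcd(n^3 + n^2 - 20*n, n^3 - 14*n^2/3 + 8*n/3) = n^2 - 4*n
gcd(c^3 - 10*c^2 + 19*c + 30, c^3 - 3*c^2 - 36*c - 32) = c + 1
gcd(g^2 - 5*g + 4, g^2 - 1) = g - 1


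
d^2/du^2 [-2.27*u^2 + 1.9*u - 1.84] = -4.54000000000000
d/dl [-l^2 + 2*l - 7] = 2 - 2*l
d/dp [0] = 0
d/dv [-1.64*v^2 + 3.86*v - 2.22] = 3.86 - 3.28*v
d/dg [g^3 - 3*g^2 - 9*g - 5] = 3*g^2 - 6*g - 9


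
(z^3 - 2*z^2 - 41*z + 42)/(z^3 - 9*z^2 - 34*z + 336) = (z - 1)/(z - 8)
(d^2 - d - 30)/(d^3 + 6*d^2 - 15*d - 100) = (d - 6)/(d^2 + d - 20)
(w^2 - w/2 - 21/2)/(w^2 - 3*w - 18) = (w - 7/2)/(w - 6)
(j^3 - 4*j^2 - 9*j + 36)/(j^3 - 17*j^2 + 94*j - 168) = (j^2 - 9)/(j^2 - 13*j + 42)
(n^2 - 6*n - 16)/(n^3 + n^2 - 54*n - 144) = (n + 2)/(n^2 + 9*n + 18)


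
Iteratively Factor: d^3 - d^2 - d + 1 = (d - 1)*(d^2 - 1) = (d - 1)*(d + 1)*(d - 1)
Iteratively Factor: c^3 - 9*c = (c + 3)*(c^2 - 3*c) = (c - 3)*(c + 3)*(c)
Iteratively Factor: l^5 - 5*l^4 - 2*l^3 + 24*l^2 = (l)*(l^4 - 5*l^3 - 2*l^2 + 24*l) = l*(l - 3)*(l^3 - 2*l^2 - 8*l) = l*(l - 4)*(l - 3)*(l^2 + 2*l) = l^2*(l - 4)*(l - 3)*(l + 2)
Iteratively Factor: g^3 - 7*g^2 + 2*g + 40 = (g - 4)*(g^2 - 3*g - 10) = (g - 5)*(g - 4)*(g + 2)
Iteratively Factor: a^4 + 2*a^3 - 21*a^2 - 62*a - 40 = (a + 4)*(a^3 - 2*a^2 - 13*a - 10) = (a + 1)*(a + 4)*(a^2 - 3*a - 10) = (a + 1)*(a + 2)*(a + 4)*(a - 5)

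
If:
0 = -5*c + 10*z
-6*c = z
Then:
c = 0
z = 0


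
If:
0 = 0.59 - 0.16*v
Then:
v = 3.69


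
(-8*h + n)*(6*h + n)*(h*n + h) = -48*h^3*n - 48*h^3 - 2*h^2*n^2 - 2*h^2*n + h*n^3 + h*n^2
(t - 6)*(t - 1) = t^2 - 7*t + 6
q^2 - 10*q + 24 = (q - 6)*(q - 4)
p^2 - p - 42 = (p - 7)*(p + 6)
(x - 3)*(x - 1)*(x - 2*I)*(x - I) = x^4 - 4*x^3 - 3*I*x^3 + x^2 + 12*I*x^2 + 8*x - 9*I*x - 6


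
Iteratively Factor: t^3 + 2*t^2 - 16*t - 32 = (t - 4)*(t^2 + 6*t + 8) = (t - 4)*(t + 2)*(t + 4)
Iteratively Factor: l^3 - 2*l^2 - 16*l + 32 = (l - 4)*(l^2 + 2*l - 8) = (l - 4)*(l - 2)*(l + 4)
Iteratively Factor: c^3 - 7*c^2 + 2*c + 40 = (c - 5)*(c^2 - 2*c - 8) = (c - 5)*(c - 4)*(c + 2)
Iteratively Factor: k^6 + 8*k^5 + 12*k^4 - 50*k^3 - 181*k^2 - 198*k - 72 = (k + 1)*(k^5 + 7*k^4 + 5*k^3 - 55*k^2 - 126*k - 72) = (k - 3)*(k + 1)*(k^4 + 10*k^3 + 35*k^2 + 50*k + 24) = (k - 3)*(k + 1)*(k + 3)*(k^3 + 7*k^2 + 14*k + 8) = (k - 3)*(k + 1)*(k + 3)*(k + 4)*(k^2 + 3*k + 2) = (k - 3)*(k + 1)*(k + 2)*(k + 3)*(k + 4)*(k + 1)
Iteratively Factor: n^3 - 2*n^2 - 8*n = (n)*(n^2 - 2*n - 8) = n*(n + 2)*(n - 4)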